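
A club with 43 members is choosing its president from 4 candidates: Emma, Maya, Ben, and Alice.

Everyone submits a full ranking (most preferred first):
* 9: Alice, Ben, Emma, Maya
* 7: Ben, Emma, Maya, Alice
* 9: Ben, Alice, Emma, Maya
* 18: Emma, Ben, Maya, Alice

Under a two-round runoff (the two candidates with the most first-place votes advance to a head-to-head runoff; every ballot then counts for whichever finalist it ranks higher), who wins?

Ben

Round 1 first-place votes: Emma 18, Maya 0, Ben 16, Alice 9. Emma and Ben advance.
Runoff: Emma is ranked above Ben on 18 ballots, Ben above Emma on 25.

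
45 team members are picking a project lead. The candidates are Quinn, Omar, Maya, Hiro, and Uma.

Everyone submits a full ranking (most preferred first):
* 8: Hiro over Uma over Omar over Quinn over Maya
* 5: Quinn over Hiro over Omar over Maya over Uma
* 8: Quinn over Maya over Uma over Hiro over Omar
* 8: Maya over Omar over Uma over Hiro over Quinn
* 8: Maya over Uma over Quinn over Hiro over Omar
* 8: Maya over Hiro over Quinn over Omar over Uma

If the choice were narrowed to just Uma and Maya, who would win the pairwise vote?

Uma is ranked above Maya on 8 ballots; Maya above Uma on 37.

Maya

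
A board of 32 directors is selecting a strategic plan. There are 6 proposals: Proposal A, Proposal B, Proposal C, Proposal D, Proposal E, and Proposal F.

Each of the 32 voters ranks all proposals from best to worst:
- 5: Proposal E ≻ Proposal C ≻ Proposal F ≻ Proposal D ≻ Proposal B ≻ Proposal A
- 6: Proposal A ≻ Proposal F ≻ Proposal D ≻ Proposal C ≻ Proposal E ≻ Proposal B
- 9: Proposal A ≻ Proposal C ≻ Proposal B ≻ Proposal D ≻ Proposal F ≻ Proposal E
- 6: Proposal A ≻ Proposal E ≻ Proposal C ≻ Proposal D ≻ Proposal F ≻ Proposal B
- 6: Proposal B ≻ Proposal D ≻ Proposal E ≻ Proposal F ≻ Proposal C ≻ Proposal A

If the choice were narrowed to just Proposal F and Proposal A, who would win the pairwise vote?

Proposal F is ranked above Proposal A on 11 ballots; Proposal A above Proposal F on 21.

Proposal A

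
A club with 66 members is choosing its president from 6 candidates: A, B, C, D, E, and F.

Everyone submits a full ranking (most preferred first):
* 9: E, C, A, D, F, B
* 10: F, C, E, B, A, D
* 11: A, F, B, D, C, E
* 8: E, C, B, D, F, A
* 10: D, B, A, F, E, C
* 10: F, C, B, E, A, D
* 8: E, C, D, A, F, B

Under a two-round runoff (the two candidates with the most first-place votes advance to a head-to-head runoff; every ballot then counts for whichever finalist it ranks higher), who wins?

Round 1 first-place votes: A 11, B 0, C 0, D 10, E 25, F 20. E and F advance.
Runoff: E is ranked above F on 25 ballots, F above E on 41.

F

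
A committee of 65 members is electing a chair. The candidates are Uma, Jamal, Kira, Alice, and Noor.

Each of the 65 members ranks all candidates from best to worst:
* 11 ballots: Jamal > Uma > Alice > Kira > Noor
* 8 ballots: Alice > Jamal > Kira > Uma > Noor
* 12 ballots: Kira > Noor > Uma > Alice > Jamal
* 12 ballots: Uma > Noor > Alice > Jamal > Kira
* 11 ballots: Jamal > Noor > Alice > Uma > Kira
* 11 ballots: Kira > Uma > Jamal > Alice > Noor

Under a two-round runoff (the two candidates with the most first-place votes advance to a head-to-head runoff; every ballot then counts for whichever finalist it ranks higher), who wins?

Round 1 first-place votes: Uma 12, Jamal 22, Kira 23, Alice 8, Noor 0. Kira and Jamal advance.
Runoff: Kira is ranked above Jamal on 23 ballots, Jamal above Kira on 42.

Jamal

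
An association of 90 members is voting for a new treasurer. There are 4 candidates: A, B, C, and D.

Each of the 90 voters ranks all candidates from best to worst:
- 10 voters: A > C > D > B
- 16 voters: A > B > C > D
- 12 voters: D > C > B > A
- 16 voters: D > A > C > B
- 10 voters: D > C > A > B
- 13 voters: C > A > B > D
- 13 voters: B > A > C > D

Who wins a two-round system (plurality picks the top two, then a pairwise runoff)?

A

Round 1 first-place votes: A 26, B 13, C 13, D 38. D and A advance.
Runoff: D is ranked above A on 38 ballots, A above D on 52.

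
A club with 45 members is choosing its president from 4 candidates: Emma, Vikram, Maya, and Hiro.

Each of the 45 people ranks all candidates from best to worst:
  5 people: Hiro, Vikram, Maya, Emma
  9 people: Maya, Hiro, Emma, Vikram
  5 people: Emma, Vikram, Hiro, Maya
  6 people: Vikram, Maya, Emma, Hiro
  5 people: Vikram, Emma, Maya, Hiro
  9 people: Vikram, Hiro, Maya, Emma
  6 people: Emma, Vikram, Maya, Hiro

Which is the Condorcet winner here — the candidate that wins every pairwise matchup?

Vikram

Vikram vs Emma: 25–20
Vikram vs Maya: 36–9
Vikram vs Hiro: 31–14
Vikram beats every other candidate.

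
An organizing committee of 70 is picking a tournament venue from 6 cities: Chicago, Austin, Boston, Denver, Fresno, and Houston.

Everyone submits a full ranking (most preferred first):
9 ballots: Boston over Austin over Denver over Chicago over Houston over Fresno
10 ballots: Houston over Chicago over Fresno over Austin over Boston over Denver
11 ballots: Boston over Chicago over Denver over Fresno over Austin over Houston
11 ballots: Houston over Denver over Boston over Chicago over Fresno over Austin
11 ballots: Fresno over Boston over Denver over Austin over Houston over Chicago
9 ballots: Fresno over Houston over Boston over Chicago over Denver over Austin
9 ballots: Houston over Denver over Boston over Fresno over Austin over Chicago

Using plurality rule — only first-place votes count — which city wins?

Houston

First-place votes: Chicago 0, Austin 0, Boston 20, Denver 0, Fresno 20, Houston 30.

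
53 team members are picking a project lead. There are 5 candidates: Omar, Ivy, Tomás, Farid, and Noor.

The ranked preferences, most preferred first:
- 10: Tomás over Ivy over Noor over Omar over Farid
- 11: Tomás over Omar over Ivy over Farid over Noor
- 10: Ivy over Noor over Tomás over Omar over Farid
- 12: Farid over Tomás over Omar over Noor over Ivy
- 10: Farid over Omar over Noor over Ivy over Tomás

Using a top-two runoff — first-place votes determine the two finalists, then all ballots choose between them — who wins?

Round 1 first-place votes: Omar 0, Ivy 10, Tomás 21, Farid 22, Noor 0. Farid and Tomás advance.
Runoff: Farid is ranked above Tomás on 22 ballots, Tomás above Farid on 31.

Tomás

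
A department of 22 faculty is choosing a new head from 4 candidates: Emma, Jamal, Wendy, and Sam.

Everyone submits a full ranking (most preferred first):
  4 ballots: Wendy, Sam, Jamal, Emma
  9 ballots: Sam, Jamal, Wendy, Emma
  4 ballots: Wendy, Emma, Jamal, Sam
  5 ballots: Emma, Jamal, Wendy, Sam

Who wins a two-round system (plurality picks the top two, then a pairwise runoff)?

Wendy

Round 1 first-place votes: Emma 5, Jamal 0, Wendy 8, Sam 9. Sam and Wendy advance.
Runoff: Sam is ranked above Wendy on 9 ballots, Wendy above Sam on 13.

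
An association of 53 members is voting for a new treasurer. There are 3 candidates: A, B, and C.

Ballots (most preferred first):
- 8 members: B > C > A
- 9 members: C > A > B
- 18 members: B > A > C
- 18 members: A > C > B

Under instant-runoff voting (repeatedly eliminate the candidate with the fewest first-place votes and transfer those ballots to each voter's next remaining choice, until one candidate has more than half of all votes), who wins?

A

Round 1: A 18, B 26, C 9. C eliminated.
Round 2: A 27, B 26. A has a majority (≥27).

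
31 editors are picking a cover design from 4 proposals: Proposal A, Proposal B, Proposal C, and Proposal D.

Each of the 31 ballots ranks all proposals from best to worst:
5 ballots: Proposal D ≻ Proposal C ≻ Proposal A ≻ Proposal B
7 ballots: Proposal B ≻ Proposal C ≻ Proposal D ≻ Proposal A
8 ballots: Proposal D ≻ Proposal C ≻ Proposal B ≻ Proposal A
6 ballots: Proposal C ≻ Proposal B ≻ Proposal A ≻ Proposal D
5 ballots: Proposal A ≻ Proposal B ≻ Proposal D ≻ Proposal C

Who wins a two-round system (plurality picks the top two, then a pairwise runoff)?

Round 1 first-place votes: Proposal A 5, Proposal B 7, Proposal C 6, Proposal D 13. Proposal D and Proposal B advance.
Runoff: Proposal D is ranked above Proposal B on 13 ballots, Proposal B above Proposal D on 18.

Proposal B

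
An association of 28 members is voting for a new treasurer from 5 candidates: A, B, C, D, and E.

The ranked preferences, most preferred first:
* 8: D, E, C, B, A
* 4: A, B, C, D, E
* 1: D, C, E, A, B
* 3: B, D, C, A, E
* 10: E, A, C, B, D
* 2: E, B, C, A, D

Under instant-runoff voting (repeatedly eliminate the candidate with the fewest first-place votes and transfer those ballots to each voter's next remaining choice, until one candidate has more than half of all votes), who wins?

D

Round 1: A 4, B 3, C 0, D 9, E 12. C eliminated.
Round 2: A 4, B 3, D 9, E 12. B eliminated.
Round 3: A 4, D 12, E 12. A eliminated.
Round 4: D 16, E 12. D has a majority (≥15).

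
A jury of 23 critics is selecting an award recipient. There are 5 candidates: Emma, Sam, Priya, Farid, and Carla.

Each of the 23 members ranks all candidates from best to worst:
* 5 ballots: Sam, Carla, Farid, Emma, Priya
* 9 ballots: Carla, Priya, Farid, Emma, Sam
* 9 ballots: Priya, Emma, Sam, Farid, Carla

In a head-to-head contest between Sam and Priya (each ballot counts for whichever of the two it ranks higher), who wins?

Sam is ranked above Priya on 5 ballots; Priya above Sam on 18.

Priya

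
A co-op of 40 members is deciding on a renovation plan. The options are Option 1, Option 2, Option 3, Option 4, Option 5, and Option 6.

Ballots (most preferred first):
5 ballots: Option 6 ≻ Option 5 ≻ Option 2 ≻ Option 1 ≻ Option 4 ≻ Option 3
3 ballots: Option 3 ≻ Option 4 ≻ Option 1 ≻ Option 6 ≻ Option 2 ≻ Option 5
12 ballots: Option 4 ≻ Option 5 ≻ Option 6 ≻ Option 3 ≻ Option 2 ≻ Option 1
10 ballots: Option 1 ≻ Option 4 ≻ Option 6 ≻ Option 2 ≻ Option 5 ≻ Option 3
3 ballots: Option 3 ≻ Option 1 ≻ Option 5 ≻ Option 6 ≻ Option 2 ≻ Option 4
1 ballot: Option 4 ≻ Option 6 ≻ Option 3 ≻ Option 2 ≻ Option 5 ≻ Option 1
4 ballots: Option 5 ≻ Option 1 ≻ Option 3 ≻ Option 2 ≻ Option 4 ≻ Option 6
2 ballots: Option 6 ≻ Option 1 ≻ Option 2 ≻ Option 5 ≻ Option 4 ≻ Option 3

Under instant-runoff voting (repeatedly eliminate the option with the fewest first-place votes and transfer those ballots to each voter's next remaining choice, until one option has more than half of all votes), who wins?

Round 1: Option 1 10, Option 2 0, Option 3 6, Option 4 13, Option 5 4, Option 6 7. Option 2 eliminated.
Round 2: Option 1 10, Option 3 6, Option 4 13, Option 5 4, Option 6 7. Option 5 eliminated.
Round 3: Option 1 14, Option 3 6, Option 4 13, Option 6 7. Option 3 eliminated.
Round 4: Option 1 17, Option 4 16, Option 6 7. Option 6 eliminated.
Round 5: Option 1 24, Option 4 16. Option 1 has a majority (≥21).

Option 1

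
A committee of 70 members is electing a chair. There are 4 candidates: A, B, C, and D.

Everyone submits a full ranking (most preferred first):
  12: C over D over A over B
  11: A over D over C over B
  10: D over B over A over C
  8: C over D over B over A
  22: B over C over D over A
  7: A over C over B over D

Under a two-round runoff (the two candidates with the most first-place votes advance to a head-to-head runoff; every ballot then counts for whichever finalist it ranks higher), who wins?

C

Round 1 first-place votes: A 18, B 22, C 20, D 10. B and C advance.
Runoff: B is ranked above C on 32 ballots, C above B on 38.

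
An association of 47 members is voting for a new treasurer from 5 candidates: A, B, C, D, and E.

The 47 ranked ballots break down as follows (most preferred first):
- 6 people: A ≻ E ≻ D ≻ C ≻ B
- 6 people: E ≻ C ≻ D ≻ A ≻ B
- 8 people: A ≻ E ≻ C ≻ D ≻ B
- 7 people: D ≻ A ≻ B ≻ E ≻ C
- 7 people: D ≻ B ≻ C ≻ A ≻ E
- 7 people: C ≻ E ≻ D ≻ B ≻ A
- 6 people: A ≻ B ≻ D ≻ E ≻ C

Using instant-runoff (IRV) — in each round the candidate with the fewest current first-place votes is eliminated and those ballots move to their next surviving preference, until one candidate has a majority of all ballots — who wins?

Round 1: A 20, B 0, C 7, D 14, E 6. B eliminated.
Round 2: A 20, C 7, D 14, E 6. E eliminated.
Round 3: A 20, C 13, D 14. C eliminated.
Round 4: A 20, D 27. D has a majority (≥24).

D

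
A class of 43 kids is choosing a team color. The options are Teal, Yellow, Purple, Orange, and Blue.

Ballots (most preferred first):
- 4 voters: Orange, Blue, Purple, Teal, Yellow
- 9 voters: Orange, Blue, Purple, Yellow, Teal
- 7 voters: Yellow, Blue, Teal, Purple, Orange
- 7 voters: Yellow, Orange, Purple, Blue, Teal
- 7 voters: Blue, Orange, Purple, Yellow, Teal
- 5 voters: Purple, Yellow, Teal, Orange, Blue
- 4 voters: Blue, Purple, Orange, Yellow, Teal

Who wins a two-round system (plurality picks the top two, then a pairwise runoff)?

Orange

Round 1 first-place votes: Teal 0, Yellow 14, Purple 5, Orange 13, Blue 11. Yellow and Orange advance.
Runoff: Yellow is ranked above Orange on 19 ballots, Orange above Yellow on 24.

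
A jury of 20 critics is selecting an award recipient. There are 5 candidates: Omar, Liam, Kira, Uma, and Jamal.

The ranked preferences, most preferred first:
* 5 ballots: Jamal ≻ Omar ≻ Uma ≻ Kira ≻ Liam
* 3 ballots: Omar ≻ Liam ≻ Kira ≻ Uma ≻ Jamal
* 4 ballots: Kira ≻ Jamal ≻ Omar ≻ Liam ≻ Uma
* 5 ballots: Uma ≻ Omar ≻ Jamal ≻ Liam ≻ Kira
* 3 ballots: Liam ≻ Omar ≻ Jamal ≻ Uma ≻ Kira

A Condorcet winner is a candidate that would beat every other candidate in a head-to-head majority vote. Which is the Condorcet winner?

Omar

Omar vs Liam: 17–3
Omar vs Kira: 16–4
Omar vs Uma: 15–5
Omar vs Jamal: 11–9
Omar beats every other candidate.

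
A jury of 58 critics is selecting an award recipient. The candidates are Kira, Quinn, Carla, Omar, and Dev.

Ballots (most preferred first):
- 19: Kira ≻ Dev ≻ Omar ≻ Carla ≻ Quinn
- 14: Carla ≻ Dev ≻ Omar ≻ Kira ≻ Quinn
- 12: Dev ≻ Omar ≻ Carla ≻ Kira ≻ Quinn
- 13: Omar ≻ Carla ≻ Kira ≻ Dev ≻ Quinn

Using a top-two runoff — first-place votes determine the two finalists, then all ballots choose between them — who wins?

Round 1 first-place votes: Kira 19, Quinn 0, Carla 14, Omar 13, Dev 12. Kira and Carla advance.
Runoff: Kira is ranked above Carla on 19 ballots, Carla above Kira on 39.

Carla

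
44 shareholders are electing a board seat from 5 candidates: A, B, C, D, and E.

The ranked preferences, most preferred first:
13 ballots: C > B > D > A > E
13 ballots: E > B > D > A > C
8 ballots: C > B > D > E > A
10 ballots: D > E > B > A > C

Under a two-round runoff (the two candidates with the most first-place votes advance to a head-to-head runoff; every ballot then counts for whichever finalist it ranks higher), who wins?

E

Round 1 first-place votes: A 0, B 0, C 21, D 10, E 13. C and E advance.
Runoff: C is ranked above E on 21 ballots, E above C on 23.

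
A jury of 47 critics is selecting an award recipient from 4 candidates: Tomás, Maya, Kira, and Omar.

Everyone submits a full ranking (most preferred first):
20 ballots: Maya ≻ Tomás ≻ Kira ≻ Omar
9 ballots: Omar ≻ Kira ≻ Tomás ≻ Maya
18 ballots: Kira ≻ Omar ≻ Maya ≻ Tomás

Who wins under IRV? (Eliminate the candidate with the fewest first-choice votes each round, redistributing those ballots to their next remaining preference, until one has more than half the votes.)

Kira

Round 1: Tomás 0, Maya 20, Kira 18, Omar 9. Tomás eliminated.
Round 2: Maya 20, Kira 18, Omar 9. Omar eliminated.
Round 3: Maya 20, Kira 27. Kira has a majority (≥24).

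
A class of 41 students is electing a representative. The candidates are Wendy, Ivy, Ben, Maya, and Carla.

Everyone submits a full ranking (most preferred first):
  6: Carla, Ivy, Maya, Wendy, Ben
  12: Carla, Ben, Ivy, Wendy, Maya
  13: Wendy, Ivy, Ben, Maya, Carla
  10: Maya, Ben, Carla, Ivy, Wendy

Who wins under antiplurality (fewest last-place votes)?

Ivy

Last-place votes: Wendy 10, Ivy 0, Ben 6, Maya 12, Carla 13.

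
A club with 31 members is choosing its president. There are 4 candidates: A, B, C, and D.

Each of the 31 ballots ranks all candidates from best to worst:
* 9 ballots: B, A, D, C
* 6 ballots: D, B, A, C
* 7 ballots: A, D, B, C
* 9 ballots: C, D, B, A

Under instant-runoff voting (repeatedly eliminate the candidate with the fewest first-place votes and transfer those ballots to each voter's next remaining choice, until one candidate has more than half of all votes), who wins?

Round 1: A 7, B 9, C 9, D 6. D eliminated.
Round 2: A 7, B 15, C 9. A eliminated.
Round 3: B 22, C 9. B has a majority (≥16).

B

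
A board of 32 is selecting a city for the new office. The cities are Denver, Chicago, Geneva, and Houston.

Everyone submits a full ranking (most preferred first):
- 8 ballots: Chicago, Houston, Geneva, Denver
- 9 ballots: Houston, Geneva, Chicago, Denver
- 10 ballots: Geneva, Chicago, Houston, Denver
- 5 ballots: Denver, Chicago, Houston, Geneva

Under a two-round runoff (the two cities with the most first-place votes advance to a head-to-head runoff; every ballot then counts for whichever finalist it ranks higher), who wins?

Houston

Round 1 first-place votes: Denver 5, Chicago 8, Geneva 10, Houston 9. Geneva and Houston advance.
Runoff: Geneva is ranked above Houston on 10 ballots, Houston above Geneva on 22.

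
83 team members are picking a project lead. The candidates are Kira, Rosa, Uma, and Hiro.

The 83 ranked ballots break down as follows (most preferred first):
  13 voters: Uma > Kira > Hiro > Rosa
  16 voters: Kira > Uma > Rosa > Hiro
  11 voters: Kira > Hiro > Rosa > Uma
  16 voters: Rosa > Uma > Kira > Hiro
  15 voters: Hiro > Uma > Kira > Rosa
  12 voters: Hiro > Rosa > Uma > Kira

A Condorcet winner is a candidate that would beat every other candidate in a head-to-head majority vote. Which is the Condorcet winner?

Uma

Uma vs Kira: 56–27
Uma vs Rosa: 44–39
Uma vs Hiro: 45–38
Uma beats every other candidate.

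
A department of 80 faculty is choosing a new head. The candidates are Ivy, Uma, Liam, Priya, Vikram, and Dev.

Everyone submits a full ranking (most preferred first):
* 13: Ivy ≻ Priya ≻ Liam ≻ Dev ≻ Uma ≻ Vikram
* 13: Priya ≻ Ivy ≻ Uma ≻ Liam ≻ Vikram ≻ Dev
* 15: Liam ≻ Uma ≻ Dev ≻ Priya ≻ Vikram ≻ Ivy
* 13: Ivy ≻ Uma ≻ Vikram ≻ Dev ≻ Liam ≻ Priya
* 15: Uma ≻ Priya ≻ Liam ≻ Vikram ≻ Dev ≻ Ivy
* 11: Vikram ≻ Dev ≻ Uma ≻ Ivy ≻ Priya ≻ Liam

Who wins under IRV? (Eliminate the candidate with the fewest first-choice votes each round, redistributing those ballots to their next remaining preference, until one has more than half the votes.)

Uma

Round 1: Ivy 26, Uma 15, Liam 15, Priya 13, Vikram 11, Dev 0. Dev eliminated.
Round 2: Ivy 26, Uma 15, Liam 15, Priya 13, Vikram 11. Vikram eliminated.
Round 3: Ivy 26, Uma 26, Liam 15, Priya 13. Priya eliminated.
Round 4: Ivy 39, Uma 26, Liam 15. Liam eliminated.
Round 5: Ivy 39, Uma 41. Uma has a majority (≥41).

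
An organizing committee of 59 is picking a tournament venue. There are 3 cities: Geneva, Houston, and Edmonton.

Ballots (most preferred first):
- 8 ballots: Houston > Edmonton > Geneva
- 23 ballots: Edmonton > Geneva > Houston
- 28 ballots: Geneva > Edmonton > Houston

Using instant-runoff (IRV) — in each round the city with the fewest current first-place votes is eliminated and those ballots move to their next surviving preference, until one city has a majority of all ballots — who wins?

Edmonton

Round 1: Geneva 28, Houston 8, Edmonton 23. Houston eliminated.
Round 2: Geneva 28, Edmonton 31. Edmonton has a majority (≥30).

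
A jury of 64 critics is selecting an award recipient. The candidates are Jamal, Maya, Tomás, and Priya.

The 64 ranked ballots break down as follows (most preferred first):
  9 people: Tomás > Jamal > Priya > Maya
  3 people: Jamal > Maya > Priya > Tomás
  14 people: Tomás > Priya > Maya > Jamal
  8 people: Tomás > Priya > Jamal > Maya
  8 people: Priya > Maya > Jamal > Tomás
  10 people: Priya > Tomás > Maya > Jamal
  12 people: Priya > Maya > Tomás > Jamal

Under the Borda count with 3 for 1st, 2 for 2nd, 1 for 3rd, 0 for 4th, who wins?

Priya

Jamal: 9×2 + 3×3 + 14×0 + 8×1 + 8×1 + 10×0 + 12×0 = 43
Maya: 9×0 + 3×2 + 14×1 + 8×0 + 8×2 + 10×1 + 12×2 = 70
Tomás: 9×3 + 3×0 + 14×3 + 8×3 + 8×0 + 10×2 + 12×1 = 125
Priya: 9×1 + 3×1 + 14×2 + 8×2 + 8×3 + 10×3 + 12×3 = 146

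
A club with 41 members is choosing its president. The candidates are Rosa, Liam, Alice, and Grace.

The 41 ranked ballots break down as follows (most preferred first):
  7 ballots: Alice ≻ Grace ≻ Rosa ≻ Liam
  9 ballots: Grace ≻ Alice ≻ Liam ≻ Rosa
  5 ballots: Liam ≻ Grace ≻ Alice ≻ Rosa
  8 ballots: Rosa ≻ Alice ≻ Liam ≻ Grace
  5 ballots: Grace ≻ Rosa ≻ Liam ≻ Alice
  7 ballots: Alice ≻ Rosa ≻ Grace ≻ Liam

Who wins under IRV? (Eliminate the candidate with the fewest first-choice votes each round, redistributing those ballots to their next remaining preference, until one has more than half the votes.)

Round 1: Rosa 8, Liam 5, Alice 14, Grace 14. Liam eliminated.
Round 2: Rosa 8, Alice 14, Grace 19. Rosa eliminated.
Round 3: Alice 22, Grace 19. Alice has a majority (≥21).

Alice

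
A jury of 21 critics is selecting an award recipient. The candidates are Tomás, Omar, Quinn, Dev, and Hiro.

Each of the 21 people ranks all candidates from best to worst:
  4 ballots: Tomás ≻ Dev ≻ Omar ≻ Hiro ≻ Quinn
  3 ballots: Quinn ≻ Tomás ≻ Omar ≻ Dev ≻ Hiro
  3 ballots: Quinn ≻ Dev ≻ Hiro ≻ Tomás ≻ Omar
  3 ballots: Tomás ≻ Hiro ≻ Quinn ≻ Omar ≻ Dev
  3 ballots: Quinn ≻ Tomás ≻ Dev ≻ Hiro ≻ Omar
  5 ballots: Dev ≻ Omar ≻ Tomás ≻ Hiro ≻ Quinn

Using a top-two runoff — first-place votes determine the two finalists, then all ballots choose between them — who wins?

Round 1 first-place votes: Tomás 7, Omar 0, Quinn 9, Dev 5, Hiro 0. Quinn and Tomás advance.
Runoff: Quinn is ranked above Tomás on 9 ballots, Tomás above Quinn on 12.

Tomás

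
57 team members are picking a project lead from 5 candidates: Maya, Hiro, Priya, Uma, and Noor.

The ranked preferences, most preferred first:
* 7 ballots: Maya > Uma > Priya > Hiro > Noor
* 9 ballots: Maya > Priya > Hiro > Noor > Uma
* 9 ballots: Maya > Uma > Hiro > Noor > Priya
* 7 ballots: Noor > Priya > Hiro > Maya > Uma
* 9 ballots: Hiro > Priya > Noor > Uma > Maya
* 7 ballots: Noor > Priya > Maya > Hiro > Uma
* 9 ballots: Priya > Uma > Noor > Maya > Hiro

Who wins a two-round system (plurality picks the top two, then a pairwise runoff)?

Noor

Round 1 first-place votes: Maya 25, Hiro 9, Priya 9, Uma 0, Noor 14. Maya and Noor advance.
Runoff: Maya is ranked above Noor on 25 ballots, Noor above Maya on 32.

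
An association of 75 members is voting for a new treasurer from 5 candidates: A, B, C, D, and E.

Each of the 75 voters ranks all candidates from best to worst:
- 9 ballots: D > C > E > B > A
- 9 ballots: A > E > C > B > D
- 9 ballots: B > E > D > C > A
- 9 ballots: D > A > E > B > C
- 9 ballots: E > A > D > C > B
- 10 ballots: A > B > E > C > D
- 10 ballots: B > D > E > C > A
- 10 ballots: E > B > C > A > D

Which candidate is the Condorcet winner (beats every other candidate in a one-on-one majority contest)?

E

E vs A: 47–28
E vs B: 46–29
E vs C: 66–9
E vs D: 47–28
E beats every other candidate.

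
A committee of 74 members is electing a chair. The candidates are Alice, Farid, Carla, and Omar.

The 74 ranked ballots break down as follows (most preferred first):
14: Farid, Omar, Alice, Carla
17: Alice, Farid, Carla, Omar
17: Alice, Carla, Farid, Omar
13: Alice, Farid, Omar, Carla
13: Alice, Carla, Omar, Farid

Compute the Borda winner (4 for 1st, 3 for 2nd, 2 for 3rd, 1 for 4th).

Alice

Alice: 14×2 + 17×4 + 17×4 + 13×4 + 13×4 = 268
Farid: 14×4 + 17×3 + 17×2 + 13×3 + 13×1 = 193
Carla: 14×1 + 17×2 + 17×3 + 13×1 + 13×3 = 151
Omar: 14×3 + 17×1 + 17×1 + 13×2 + 13×2 = 128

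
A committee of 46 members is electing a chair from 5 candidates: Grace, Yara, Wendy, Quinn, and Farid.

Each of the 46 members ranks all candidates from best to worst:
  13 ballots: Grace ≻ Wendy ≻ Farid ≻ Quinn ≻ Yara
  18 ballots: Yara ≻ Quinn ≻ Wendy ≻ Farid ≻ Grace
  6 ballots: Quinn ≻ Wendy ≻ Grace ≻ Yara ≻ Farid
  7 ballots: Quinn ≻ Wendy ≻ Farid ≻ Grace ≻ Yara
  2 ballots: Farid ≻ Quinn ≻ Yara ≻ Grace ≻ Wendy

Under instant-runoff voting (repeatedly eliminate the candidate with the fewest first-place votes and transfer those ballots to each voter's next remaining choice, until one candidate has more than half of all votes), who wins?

Quinn

Round 1: Grace 13, Yara 18, Wendy 0, Quinn 13, Farid 2. Wendy eliminated.
Round 2: Grace 13, Yara 18, Quinn 13, Farid 2. Farid eliminated.
Round 3: Grace 13, Yara 18, Quinn 15. Grace eliminated.
Round 4: Yara 18, Quinn 28. Quinn has a majority (≥24).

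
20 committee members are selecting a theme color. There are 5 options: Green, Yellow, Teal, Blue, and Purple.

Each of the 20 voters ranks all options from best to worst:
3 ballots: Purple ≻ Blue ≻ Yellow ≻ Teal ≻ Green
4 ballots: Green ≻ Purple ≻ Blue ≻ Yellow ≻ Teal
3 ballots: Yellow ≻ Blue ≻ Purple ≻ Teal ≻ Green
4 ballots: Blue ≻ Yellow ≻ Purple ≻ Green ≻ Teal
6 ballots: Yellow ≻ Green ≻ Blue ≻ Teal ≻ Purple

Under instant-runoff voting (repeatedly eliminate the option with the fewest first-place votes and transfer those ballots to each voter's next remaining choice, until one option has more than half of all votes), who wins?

Blue

Round 1: Green 4, Yellow 9, Teal 0, Blue 4, Purple 3. Teal eliminated.
Round 2: Green 4, Yellow 9, Blue 4, Purple 3. Purple eliminated.
Round 3: Green 4, Yellow 9, Blue 7. Green eliminated.
Round 4: Yellow 9, Blue 11. Blue has a majority (≥11).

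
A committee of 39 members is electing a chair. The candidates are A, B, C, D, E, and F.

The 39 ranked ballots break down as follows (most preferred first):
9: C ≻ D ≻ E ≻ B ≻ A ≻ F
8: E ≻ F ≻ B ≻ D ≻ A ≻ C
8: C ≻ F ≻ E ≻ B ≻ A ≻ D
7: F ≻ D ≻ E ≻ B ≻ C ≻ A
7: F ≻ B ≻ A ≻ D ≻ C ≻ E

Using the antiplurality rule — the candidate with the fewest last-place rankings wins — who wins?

B

Last-place votes: A 7, B 0, C 8, D 8, E 7, F 9.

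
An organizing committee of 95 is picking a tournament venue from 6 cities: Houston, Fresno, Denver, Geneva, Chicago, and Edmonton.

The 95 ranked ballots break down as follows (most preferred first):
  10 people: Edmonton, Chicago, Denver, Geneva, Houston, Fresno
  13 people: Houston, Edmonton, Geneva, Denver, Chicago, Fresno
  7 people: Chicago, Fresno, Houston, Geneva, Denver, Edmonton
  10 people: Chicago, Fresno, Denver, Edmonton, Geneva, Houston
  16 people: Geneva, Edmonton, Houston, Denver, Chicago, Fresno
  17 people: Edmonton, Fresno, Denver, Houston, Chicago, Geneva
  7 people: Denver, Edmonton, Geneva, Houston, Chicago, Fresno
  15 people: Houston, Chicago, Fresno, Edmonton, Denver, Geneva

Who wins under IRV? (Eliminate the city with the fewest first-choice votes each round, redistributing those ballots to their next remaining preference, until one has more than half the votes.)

Edmonton

Round 1: Houston 28, Fresno 0, Denver 7, Geneva 16, Chicago 17, Edmonton 27. Fresno eliminated.
Round 2: Houston 28, Denver 7, Geneva 16, Chicago 17, Edmonton 27. Denver eliminated.
Round 3: Houston 28, Geneva 16, Chicago 17, Edmonton 34. Geneva eliminated.
Round 4: Houston 28, Chicago 17, Edmonton 50. Edmonton has a majority (≥48).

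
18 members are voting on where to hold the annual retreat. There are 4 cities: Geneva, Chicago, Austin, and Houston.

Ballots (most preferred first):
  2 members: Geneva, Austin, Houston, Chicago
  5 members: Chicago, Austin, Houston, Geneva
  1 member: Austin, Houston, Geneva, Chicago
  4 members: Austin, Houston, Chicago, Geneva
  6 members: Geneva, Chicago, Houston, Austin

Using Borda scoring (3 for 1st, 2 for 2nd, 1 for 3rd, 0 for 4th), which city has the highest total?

Geneva: 2×3 + 5×0 + 1×1 + 4×0 + 6×3 = 25
Chicago: 2×0 + 5×3 + 1×0 + 4×1 + 6×2 = 31
Austin: 2×2 + 5×2 + 1×3 + 4×3 + 6×0 = 29
Houston: 2×1 + 5×1 + 1×2 + 4×2 + 6×1 = 23

Chicago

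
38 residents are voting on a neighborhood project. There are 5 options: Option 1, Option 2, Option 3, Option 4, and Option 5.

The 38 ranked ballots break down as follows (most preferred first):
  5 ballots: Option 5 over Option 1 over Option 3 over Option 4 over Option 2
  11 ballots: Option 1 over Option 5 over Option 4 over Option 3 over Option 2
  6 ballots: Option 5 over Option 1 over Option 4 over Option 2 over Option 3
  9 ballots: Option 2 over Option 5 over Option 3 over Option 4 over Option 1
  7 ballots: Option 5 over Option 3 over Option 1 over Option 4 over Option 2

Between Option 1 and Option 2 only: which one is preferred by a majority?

Option 1

Option 1 is ranked above Option 2 on 29 ballots; Option 2 above Option 1 on 9.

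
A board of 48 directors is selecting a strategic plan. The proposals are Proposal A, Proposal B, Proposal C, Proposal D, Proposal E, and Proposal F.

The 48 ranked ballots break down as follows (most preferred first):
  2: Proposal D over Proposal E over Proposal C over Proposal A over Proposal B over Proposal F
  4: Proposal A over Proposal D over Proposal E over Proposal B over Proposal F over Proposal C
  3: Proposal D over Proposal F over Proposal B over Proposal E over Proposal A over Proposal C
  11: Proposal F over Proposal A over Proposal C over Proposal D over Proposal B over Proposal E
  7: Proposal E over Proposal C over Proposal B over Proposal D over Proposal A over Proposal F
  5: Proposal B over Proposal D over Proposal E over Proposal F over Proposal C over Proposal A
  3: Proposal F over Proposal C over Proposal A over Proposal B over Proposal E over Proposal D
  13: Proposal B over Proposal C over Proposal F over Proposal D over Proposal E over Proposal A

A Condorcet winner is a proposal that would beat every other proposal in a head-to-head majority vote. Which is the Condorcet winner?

Proposal B

Proposal B vs Proposal A: 28–20
Proposal B vs Proposal C: 25–23
Proposal B vs Proposal D: 28–20
Proposal B vs Proposal E: 35–13
Proposal B vs Proposal F: 31–17
Proposal B beats every other proposal.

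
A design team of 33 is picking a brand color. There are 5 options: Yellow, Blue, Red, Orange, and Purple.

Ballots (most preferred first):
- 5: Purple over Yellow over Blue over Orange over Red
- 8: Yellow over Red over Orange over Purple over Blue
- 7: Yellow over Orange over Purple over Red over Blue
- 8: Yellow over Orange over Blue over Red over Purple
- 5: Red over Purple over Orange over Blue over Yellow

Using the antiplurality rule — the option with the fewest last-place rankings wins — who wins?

Last-place votes: Yellow 5, Blue 15, Red 5, Orange 0, Purple 8.

Orange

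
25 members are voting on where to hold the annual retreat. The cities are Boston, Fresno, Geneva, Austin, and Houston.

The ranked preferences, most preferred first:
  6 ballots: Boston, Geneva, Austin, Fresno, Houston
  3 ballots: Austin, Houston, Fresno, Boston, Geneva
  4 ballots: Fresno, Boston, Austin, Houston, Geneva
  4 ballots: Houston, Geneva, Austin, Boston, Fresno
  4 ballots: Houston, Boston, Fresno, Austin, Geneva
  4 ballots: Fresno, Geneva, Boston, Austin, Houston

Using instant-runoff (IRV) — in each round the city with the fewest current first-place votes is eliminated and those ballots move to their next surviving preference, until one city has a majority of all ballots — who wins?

Fresno

Round 1: Boston 6, Fresno 8, Geneva 0, Austin 3, Houston 8. Geneva eliminated.
Round 2: Boston 6, Fresno 8, Austin 3, Houston 8. Austin eliminated.
Round 3: Boston 6, Fresno 8, Houston 11. Boston eliminated.
Round 4: Fresno 14, Houston 11. Fresno has a majority (≥13).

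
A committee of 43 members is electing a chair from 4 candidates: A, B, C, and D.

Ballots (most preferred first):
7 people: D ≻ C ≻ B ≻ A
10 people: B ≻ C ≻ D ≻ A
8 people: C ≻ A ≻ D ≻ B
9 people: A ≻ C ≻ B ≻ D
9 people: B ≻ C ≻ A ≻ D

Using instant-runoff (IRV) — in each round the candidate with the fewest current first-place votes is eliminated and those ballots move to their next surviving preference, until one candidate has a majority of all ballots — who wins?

C

Round 1: A 9, B 19, C 8, D 7. D eliminated.
Round 2: A 9, B 19, C 15. A eliminated.
Round 3: B 19, C 24. C has a majority (≥22).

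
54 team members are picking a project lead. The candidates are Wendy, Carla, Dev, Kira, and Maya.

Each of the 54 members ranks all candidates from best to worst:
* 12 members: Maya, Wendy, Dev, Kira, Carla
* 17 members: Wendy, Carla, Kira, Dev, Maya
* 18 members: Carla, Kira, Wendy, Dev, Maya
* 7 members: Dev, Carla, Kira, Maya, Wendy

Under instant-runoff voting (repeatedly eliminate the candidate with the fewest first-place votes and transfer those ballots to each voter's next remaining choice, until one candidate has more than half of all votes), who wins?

Wendy

Round 1: Wendy 17, Carla 18, Dev 7, Kira 0, Maya 12. Kira eliminated.
Round 2: Wendy 17, Carla 18, Dev 7, Maya 12. Dev eliminated.
Round 3: Wendy 17, Carla 25, Maya 12. Maya eliminated.
Round 4: Wendy 29, Carla 25. Wendy has a majority (≥28).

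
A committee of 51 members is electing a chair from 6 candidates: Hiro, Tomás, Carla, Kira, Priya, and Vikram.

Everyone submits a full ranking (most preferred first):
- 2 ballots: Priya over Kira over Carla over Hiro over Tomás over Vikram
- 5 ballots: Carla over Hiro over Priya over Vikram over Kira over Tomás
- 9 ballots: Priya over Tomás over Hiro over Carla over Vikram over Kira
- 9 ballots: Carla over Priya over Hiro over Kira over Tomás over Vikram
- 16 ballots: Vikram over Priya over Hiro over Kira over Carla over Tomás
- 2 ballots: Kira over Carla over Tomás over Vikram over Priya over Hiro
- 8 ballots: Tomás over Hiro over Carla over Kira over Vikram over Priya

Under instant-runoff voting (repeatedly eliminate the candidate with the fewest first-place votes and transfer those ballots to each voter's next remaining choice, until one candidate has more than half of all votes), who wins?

Carla

Round 1: Hiro 0, Tomás 8, Carla 14, Kira 2, Priya 11, Vikram 16. Hiro eliminated.
Round 2: Tomás 8, Carla 14, Kira 2, Priya 11, Vikram 16. Kira eliminated.
Round 3: Tomás 8, Carla 16, Priya 11, Vikram 16. Tomás eliminated.
Round 4: Carla 24, Priya 11, Vikram 16. Priya eliminated.
Round 5: Carla 35, Vikram 16. Carla has a majority (≥26).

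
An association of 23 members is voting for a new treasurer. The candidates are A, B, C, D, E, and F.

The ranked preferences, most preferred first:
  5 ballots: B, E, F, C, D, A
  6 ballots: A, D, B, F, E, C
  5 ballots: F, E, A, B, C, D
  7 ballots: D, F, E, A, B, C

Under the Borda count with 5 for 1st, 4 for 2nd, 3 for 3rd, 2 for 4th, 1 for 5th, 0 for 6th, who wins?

A: 5×0 + 6×5 + 5×3 + 7×2 = 59
B: 5×5 + 6×3 + 5×2 + 7×1 = 60
C: 5×2 + 6×0 + 5×1 + 7×0 = 15
D: 5×1 + 6×4 + 5×0 + 7×5 = 64
E: 5×4 + 6×1 + 5×4 + 7×3 = 67
F: 5×3 + 6×2 + 5×5 + 7×4 = 80

F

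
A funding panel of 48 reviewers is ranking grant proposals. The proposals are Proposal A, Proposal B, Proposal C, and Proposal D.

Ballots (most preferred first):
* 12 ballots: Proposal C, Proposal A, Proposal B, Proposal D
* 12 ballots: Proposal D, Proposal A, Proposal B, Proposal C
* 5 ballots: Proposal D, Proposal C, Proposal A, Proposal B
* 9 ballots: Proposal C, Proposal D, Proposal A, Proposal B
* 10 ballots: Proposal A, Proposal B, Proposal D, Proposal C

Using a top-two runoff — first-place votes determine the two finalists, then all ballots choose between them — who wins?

Round 1 first-place votes: Proposal A 10, Proposal B 0, Proposal C 21, Proposal D 17. Proposal C and Proposal D advance.
Runoff: Proposal C is ranked above Proposal D on 21 ballots, Proposal D above Proposal C on 27.

Proposal D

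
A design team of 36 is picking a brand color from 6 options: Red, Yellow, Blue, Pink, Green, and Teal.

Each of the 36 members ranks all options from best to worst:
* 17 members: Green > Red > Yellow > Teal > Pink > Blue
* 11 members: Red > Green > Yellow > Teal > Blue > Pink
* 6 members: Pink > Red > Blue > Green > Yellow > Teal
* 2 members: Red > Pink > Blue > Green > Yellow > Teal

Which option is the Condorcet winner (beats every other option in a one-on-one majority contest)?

Red vs Yellow: 36–0
Red vs Blue: 36–0
Red vs Pink: 30–6
Red vs Green: 19–17
Red vs Teal: 36–0
Red beats every other option.

Red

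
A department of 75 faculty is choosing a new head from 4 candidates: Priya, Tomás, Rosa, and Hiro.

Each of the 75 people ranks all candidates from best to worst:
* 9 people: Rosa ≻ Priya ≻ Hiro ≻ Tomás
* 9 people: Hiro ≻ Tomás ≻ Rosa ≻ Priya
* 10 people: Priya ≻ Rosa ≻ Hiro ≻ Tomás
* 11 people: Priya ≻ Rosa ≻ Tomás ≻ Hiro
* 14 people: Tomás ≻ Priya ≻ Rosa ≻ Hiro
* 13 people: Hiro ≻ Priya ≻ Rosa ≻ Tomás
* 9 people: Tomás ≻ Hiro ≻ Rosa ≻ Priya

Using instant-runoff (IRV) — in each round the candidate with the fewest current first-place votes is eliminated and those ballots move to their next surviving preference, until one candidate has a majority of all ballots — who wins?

Priya

Round 1: Priya 21, Tomás 23, Rosa 9, Hiro 22. Rosa eliminated.
Round 2: Priya 30, Tomás 23, Hiro 22. Hiro eliminated.
Round 3: Priya 43, Tomás 32. Priya has a majority (≥38).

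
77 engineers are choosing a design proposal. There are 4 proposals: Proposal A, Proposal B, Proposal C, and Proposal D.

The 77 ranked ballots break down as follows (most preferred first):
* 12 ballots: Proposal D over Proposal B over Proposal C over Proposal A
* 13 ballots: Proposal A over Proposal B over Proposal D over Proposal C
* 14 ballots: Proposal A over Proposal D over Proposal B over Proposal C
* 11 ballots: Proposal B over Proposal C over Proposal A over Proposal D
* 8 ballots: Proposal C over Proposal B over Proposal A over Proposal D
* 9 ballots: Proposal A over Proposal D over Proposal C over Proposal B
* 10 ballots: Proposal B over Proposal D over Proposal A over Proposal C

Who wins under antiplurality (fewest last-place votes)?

Proposal B

Last-place votes: Proposal A 12, Proposal B 9, Proposal C 37, Proposal D 19.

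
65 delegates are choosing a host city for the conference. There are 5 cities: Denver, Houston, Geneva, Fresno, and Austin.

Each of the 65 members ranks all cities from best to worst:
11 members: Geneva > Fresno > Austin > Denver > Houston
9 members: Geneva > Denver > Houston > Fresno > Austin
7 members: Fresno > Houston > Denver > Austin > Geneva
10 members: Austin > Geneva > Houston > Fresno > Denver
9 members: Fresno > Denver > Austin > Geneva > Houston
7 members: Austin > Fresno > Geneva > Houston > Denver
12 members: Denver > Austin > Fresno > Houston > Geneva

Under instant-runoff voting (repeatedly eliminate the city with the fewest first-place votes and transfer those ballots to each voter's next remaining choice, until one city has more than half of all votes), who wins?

Round 1: Denver 12, Houston 0, Geneva 20, Fresno 16, Austin 17. Houston eliminated.
Round 2: Denver 12, Geneva 20, Fresno 16, Austin 17. Denver eliminated.
Round 3: Geneva 20, Fresno 16, Austin 29. Fresno eliminated.
Round 4: Geneva 20, Austin 45. Austin has a majority (≥33).

Austin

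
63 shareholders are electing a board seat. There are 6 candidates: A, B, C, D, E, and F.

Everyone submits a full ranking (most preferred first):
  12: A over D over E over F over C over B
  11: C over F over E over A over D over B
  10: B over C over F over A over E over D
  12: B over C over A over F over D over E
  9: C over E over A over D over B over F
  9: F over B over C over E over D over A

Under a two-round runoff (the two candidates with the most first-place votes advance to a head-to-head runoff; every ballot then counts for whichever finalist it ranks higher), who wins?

Round 1 first-place votes: A 12, B 22, C 20, D 0, E 0, F 9. B and C advance.
Runoff: B is ranked above C on 31 ballots, C above B on 32.

C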